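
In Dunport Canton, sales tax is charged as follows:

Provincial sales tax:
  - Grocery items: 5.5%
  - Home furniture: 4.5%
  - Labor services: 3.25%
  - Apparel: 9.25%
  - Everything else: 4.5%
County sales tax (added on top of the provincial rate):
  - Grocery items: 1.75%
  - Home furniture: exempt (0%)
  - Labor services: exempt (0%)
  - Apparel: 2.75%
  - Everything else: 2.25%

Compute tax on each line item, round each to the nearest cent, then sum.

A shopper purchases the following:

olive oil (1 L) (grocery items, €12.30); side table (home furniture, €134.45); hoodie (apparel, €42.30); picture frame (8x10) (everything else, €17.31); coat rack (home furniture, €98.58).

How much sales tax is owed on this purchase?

€17.63

Olive oil (1 L) €12.30: grocery items → 5.5% + 1.75% county = 7.25% → €0.89
Side table €134.45: home furniture → 4.5% + 0% county = 4.5% → €6.05
Hoodie €42.30: apparel → 9.25% + 2.75% county = 12% → €5.08
Picture frame (8x10) €17.31: everything else → 4.5% + 2.25% county = 6.75% → €1.17
Coat rack €98.58: home furniture → 4.5% + 0% county = 4.5% → €4.44
Total tax = €0.89 + €6.05 + €5.08 + €1.17 + €4.44 = €17.63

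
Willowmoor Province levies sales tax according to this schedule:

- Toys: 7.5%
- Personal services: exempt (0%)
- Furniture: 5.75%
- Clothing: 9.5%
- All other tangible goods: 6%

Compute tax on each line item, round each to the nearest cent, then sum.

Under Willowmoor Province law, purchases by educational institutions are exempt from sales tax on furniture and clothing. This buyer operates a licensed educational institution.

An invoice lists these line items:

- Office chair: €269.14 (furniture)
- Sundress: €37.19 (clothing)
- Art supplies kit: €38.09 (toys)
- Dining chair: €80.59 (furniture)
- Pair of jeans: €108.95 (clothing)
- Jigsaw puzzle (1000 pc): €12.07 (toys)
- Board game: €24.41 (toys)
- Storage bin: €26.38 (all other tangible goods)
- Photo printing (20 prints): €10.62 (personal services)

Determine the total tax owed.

€7.18

Office chair €269.14: furniture, buyer-exempt → 0% → €0.00
Sundress €37.19: clothing, buyer-exempt → 0% → €0.00
Art supplies kit €38.09: toys → 7.5% → €2.86
Dining chair €80.59: furniture, buyer-exempt → 0% → €0.00
Pair of jeans €108.95: clothing, buyer-exempt → 0% → €0.00
Jigsaw puzzle (1000 pc) €12.07: toys → 7.5% → €0.91
Board game €24.41: toys → 7.5% → €1.83
Storage bin €26.38: all other tangible goods → 6% → €1.58
Photo printing (20 prints) €10.62: personal services → 0% → €0.00
Total tax = €2.86 + €0.91 + €1.83 + €1.58 = €7.18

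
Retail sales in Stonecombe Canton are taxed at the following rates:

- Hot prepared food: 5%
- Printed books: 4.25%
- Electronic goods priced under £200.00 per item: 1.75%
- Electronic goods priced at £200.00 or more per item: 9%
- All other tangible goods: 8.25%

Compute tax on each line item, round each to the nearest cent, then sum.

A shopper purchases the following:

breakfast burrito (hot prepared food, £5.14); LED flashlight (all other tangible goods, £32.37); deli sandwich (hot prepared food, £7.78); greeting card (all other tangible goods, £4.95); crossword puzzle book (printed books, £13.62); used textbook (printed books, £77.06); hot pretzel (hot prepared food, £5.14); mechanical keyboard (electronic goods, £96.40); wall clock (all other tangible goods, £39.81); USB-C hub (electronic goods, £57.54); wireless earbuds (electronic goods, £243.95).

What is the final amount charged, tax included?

Breakfast burrito £5.14: hot prepared food → 5% → £0.26
LED flashlight £32.37: all other tangible goods → 8.25% → £2.67
Deli sandwich £7.78: hot prepared food → 5% → £0.39
Greeting card £4.95: all other tangible goods → 8.25% → £0.41
Crossword puzzle book £13.62: printed books → 4.25% → £0.58
Used textbook £77.06: printed books → 4.25% → £3.28
Hot pretzel £5.14: hot prepared food → 5% → £0.26
Mechanical keyboard £96.40: electronic goods, under £200.00 → 1.75% → £1.69
Wall clock £39.81: all other tangible goods → 8.25% → £3.28
USB-C hub £57.54: electronic goods, under £200.00 → 1.75% → £1.01
Wireless earbuds £243.95: electronic goods, £200.00 or more → 9% → £21.96
Subtotal = £583.76; tax = £35.79; total due = £619.55

£619.55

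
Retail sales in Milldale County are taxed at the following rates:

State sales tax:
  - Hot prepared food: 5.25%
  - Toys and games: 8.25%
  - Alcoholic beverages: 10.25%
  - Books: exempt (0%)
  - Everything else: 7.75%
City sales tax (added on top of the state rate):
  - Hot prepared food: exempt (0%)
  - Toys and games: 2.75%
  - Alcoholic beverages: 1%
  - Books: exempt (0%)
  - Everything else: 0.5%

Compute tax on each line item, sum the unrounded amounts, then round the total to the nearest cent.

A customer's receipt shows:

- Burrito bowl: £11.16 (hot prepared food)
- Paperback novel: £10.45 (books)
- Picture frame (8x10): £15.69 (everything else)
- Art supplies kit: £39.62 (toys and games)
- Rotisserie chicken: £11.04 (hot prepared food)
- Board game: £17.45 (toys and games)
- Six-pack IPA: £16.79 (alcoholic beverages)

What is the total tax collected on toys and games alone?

Art supplies kit £39.62: toys and games → 8.25% + 2.75% city = 11% → £4.3582
Board game £17.45: toys and games → 8.25% + 2.75% city = 11% → £1.9195
Tax on toys and games: unrounded sum = £6.2777 → £6.28

£6.28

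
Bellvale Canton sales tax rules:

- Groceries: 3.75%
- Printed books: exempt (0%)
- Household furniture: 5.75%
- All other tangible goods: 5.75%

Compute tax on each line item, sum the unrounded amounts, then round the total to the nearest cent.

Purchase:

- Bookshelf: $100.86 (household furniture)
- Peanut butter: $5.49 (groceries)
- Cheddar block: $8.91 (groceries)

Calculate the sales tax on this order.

Bookshelf $100.86: household furniture → 5.75% → $5.79945
Peanut butter $5.49: groceries → 3.75% → $0.205875
Cheddar block $8.91: groceries → 3.75% → $0.334125
Unrounded tax sum = $6.33945 → $6.34

$6.34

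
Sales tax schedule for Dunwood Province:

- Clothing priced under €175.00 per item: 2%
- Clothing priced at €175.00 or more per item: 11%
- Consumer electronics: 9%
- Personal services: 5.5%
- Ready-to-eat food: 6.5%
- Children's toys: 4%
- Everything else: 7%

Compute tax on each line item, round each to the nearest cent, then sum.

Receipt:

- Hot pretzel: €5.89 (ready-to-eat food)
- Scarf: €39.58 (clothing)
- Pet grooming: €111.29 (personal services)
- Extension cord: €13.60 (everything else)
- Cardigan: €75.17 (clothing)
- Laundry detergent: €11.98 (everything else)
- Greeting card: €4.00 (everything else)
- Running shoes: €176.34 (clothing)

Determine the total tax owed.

Hot pretzel €5.89: ready-to-eat food → 6.5% → €0.38
Scarf €39.58: clothing, under €175.00 → 2% → €0.79
Pet grooming €111.29: personal services → 5.5% → €6.12
Extension cord €13.60: everything else → 7% → €0.95
Cardigan €75.17: clothing, under €175.00 → 2% → €1.50
Laundry detergent €11.98: everything else → 7% → €0.84
Greeting card €4.00: everything else → 7% → €0.28
Running shoes €176.34: clothing, €175.00 or more → 11% → €19.40
Total tax = €0.38 + €0.79 + €6.12 + €0.95 + €1.50 + €0.84 + €0.28 + €19.40 = €30.26

€30.26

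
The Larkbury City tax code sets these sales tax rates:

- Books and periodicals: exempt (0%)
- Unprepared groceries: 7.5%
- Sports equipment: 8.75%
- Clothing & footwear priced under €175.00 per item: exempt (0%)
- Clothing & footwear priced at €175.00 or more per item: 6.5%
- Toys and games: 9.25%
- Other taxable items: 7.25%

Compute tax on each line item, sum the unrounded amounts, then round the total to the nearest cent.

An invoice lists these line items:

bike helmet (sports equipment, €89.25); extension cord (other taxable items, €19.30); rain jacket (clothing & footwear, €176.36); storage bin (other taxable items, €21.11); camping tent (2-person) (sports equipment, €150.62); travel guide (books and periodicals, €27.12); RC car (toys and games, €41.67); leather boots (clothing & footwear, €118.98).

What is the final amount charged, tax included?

Bike helmet €89.25: sports equipment → 8.75% → €7.809375
Extension cord €19.30: other taxable items → 7.25% → €1.39925
Rain jacket €176.36: clothing & footwear, €175.00 or more → 6.5% → €11.4634
Storage bin €21.11: other taxable items → 7.25% → €1.530475
Camping tent (2-person) €150.62: sports equipment → 8.75% → €13.17925
Travel guide €27.12: books and periodicals → 0% → €0.00
RC car €41.67: toys and games → 9.25% → €3.854475
Leather boots €118.98: clothing & footwear, under €175.00 → 0% → €0.00
Subtotal = €644.41; unrounded tax = €39.236225 → €39.24; total due = €683.65

€683.65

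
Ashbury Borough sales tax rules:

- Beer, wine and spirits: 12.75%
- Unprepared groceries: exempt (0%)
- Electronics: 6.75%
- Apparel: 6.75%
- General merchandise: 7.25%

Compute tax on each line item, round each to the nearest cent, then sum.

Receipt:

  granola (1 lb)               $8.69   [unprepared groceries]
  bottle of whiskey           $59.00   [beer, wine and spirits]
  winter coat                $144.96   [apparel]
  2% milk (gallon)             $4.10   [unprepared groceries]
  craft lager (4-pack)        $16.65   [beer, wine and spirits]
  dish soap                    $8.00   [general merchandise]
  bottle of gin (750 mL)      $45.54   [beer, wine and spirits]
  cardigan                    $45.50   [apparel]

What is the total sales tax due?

$28.88

Granola (1 lb) $8.69: unprepared groceries → 0% → $0.00
Bottle of whiskey $59.00: beer, wine and spirits → 12.75% → $7.52
Winter coat $144.96: apparel → 6.75% → $9.78
2% milk (gallon) $4.10: unprepared groceries → 0% → $0.00
Craft lager (4-pack) $16.65: beer, wine and spirits → 12.75% → $2.12
Dish soap $8.00: general merchandise → 7.25% → $0.58
Bottle of gin (750 mL) $45.54: beer, wine and spirits → 12.75% → $5.81
Cardigan $45.50: apparel → 6.75% → $3.07
Total tax = $7.52 + $9.78 + $2.12 + $0.58 + $5.81 + $3.07 = $28.88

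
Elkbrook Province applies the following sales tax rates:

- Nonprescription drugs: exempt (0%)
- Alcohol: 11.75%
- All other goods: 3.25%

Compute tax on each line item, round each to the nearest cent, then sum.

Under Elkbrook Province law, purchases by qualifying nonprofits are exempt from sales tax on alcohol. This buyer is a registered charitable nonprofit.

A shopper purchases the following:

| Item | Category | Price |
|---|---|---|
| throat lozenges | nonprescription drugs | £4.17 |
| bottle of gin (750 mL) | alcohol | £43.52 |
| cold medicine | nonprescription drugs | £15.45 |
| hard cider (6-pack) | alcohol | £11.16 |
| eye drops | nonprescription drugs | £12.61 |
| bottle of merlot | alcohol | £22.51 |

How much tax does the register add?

£0.00

Throat lozenges £4.17: nonprescription drugs → 0% → £0.00
Bottle of gin (750 mL) £43.52: alcohol, buyer-exempt → 0% → £0.00
Cold medicine £15.45: nonprescription drugs → 0% → £0.00
Hard cider (6-pack) £11.16: alcohol, buyer-exempt → 0% → £0.00
Eye drops £12.61: nonprescription drugs → 0% → £0.00
Bottle of merlot £22.51: alcohol, buyer-exempt → 0% → £0.00
Total tax = £0.00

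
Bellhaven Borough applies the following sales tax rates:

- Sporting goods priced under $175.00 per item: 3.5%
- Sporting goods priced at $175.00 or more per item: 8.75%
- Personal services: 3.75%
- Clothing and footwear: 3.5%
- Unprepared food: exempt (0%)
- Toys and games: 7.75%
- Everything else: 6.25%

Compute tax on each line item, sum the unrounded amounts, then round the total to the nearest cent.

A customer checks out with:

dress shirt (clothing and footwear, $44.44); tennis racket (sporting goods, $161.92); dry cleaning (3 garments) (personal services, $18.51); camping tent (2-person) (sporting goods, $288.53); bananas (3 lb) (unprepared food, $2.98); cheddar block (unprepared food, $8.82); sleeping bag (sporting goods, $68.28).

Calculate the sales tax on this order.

Dress shirt $44.44: clothing and footwear → 3.5% → $1.5554
Tennis racket $161.92: sporting goods, under $175.00 → 3.5% → $5.6672
Dry cleaning (3 garments) $18.51: personal services → 3.75% → $0.694125
Camping tent (2-person) $288.53: sporting goods, $175.00 or more → 8.75% → $25.246375
Bananas (3 lb) $2.98: unprepared food → 0% → $0.00
Cheddar block $8.82: unprepared food → 0% → $0.00
Sleeping bag $68.28: sporting goods, under $175.00 → 3.5% → $2.3898
Unrounded tax sum = $35.5529 → $35.55

$35.55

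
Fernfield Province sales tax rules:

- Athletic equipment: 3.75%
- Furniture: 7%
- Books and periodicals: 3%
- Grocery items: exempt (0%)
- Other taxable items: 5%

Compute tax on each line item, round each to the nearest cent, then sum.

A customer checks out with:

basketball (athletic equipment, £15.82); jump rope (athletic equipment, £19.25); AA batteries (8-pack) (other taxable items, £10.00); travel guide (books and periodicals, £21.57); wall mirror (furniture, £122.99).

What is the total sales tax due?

Basketball £15.82: athletic equipment → 3.75% → £0.59
Jump rope £19.25: athletic equipment → 3.75% → £0.72
AA batteries (8-pack) £10.00: other taxable items → 5% → £0.50
Travel guide £21.57: books and periodicals → 3% → £0.65
Wall mirror £122.99: furniture → 7% → £8.61
Total tax = £0.59 + £0.72 + £0.50 + £0.65 + £8.61 = £11.07

£11.07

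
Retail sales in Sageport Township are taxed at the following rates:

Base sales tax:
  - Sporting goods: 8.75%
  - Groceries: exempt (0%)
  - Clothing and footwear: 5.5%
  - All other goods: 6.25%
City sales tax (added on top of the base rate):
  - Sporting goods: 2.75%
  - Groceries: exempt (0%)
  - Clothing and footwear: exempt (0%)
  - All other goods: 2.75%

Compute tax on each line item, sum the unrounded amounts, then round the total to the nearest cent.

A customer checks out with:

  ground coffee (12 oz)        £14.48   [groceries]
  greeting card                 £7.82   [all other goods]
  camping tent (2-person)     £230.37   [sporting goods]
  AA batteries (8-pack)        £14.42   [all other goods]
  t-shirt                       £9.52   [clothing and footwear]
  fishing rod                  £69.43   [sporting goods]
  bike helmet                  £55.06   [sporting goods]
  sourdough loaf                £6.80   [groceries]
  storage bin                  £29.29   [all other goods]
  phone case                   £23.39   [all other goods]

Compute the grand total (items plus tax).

Ground coffee (12 oz) £14.48: groceries → 0% + 0% city = 0% → £0.00
Greeting card £7.82: all other goods → 6.25% + 2.75% city = 9% → £0.7038
Camping tent (2-person) £230.37: sporting goods → 8.75% + 2.75% city = 11.5% → £26.49255
AA batteries (8-pack) £14.42: all other goods → 6.25% + 2.75% city = 9% → £1.2978
T-shirt £9.52: clothing and footwear → 5.5% + 0% city = 5.5% → £0.5236
Fishing rod £69.43: sporting goods → 8.75% + 2.75% city = 11.5% → £7.98445
Bike helmet £55.06: sporting goods → 8.75% + 2.75% city = 11.5% → £6.3319
Sourdough loaf £6.80: groceries → 0% + 0% city = 0% → £0.00
Storage bin £29.29: all other goods → 6.25% + 2.75% city = 9% → £2.6361
Phone case £23.39: all other goods → 6.25% + 2.75% city = 9% → £2.1051
Subtotal = £460.58; unrounded tax = £48.0753 → £48.08; total due = £508.66

£508.66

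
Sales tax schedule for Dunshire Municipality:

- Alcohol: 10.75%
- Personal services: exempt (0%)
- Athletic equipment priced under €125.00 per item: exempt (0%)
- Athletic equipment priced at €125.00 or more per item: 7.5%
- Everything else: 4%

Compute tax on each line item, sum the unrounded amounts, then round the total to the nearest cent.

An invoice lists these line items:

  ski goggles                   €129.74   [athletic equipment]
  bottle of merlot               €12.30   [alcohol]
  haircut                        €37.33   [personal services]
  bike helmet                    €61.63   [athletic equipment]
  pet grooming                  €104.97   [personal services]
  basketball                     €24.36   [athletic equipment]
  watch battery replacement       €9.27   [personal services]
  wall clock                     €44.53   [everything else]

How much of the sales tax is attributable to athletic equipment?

Ski goggles €129.74: athletic equipment, €125.00 or more → 7.5% → €9.7305
Bike helmet €61.63: athletic equipment, under €125.00 → 0% → €0.00
Basketball €24.36: athletic equipment, under €125.00 → 0% → €0.00
Tax on athletic equipment: unrounded sum = €9.7305 → €9.73

€9.73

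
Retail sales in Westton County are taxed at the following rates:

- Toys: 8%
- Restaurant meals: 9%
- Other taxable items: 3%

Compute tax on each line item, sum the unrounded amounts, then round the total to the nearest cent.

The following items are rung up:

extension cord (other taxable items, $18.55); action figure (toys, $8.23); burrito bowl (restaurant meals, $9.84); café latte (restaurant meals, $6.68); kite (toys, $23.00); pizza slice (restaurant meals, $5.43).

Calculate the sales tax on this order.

Extension cord $18.55: other taxable items → 3% → $0.5565
Action figure $8.23: toys → 8% → $0.6584
Burrito bowl $9.84: restaurant meals → 9% → $0.8856
Café latte $6.68: restaurant meals → 9% → $0.6012
Kite $23.00: toys → 8% → $1.84
Pizza slice $5.43: restaurant meals → 9% → $0.4887
Unrounded tax sum = $5.0304 → $5.03

$5.03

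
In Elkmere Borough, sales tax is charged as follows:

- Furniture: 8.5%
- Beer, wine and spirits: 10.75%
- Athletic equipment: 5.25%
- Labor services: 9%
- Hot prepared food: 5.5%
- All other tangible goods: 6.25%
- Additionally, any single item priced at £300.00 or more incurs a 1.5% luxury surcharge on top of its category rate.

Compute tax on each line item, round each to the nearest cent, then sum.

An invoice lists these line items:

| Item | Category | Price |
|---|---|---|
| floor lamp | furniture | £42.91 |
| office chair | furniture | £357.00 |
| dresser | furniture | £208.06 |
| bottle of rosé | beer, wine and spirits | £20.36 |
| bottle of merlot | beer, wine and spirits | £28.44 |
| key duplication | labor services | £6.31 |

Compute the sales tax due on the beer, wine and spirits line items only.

£5.25

Bottle of rosé £20.36: beer, wine and spirits → 10.75% → £2.19
Bottle of merlot £28.44: beer, wine and spirits → 10.75% → £3.06
Tax on beer, wine and spirits = £2.19 + £3.06 = £5.25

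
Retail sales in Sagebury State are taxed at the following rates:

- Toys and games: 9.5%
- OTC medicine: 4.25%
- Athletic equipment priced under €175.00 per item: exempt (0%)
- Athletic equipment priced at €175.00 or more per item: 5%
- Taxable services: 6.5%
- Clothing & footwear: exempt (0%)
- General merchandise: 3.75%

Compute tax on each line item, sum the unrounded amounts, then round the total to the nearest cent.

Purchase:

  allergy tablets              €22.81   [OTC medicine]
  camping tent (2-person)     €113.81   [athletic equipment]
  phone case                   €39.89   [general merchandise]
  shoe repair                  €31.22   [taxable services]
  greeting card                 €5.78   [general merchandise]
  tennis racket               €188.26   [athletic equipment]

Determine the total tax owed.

Allergy tablets €22.81: OTC medicine → 4.25% → €0.969425
Camping tent (2-person) €113.81: athletic equipment, under €175.00 → 0% → €0.00
Phone case €39.89: general merchandise → 3.75% → €1.495875
Shoe repair €31.22: taxable services → 6.5% → €2.0293
Greeting card €5.78: general merchandise → 3.75% → €0.21675
Tennis racket €188.26: athletic equipment, €175.00 or more → 5% → €9.413
Unrounded tax sum = €14.12435 → €14.12

€14.12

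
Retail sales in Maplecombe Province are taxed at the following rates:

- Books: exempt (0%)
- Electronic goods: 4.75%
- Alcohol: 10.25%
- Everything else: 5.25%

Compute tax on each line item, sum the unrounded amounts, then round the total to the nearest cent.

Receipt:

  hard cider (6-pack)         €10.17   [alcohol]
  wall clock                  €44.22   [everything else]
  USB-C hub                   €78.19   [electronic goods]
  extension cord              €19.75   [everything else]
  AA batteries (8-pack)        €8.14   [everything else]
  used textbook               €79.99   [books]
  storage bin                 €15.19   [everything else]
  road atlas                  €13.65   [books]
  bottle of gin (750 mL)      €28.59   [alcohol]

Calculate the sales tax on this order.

€12.27

Hard cider (6-pack) €10.17: alcohol → 10.25% → €1.042425
Wall clock €44.22: everything else → 5.25% → €2.32155
USB-C hub €78.19: electronic goods → 4.75% → €3.714025
Extension cord €19.75: everything else → 5.25% → €1.036875
AA batteries (8-pack) €8.14: everything else → 5.25% → €0.42735
Used textbook €79.99: books → 0% → €0.00
Storage bin €15.19: everything else → 5.25% → €0.797475
Road atlas €13.65: books → 0% → €0.00
Bottle of gin (750 mL) €28.59: alcohol → 10.25% → €2.930475
Unrounded tax sum = €12.270175 → €12.27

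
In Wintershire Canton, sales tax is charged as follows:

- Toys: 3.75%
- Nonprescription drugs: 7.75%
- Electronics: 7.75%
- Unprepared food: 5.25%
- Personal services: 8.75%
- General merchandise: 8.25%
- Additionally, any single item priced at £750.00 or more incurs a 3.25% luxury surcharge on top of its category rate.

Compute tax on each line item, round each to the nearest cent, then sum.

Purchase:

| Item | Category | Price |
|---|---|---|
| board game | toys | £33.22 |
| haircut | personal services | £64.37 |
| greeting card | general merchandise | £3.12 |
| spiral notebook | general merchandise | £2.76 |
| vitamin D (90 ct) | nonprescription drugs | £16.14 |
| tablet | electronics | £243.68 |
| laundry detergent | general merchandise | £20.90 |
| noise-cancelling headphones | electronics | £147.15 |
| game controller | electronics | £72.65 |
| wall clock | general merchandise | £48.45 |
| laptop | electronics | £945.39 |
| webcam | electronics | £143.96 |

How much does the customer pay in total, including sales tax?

£1907.20

Board game £33.22: toys → 3.75% → £1.25
Haircut £64.37: personal services → 8.75% → £5.63
Greeting card £3.12: general merchandise → 8.25% → £0.26
Spiral notebook £2.76: general merchandise → 8.25% → £0.23
Vitamin D (90 ct) £16.14: nonprescription drugs → 7.75% → £1.25
Tablet £243.68: electronics → 7.75% → £18.89
Laundry detergent £20.90: general merchandise → 8.25% → £1.72
Noise-cancelling headphones £147.15: electronics → 7.75% → £11.40
Game controller £72.65: electronics → 7.75% → £5.63
Wall clock £48.45: general merchandise → 8.25% → £4.00
Laptop £945.39: electronics → 7.75% + 3.25% surcharge = 11% → £103.99
Webcam £143.96: electronics → 7.75% → £11.16
Subtotal = £1741.79; tax = £165.41; total due = £1907.20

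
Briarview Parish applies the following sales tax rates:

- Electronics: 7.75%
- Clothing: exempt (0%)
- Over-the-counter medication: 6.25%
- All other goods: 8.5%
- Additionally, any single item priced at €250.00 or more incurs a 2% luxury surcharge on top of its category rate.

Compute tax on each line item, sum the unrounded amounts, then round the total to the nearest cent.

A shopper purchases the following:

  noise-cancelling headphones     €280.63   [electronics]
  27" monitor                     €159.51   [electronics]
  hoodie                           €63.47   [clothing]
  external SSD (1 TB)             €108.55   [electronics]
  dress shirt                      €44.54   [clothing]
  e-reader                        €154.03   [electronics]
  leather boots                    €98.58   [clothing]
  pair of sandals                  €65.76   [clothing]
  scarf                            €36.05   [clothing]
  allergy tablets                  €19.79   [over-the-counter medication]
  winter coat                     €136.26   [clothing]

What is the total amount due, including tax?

€1228.48

Noise-cancelling headphones €280.63: electronics → 7.75% + 2% surcharge = 9.75% → €27.361425
27" monitor €159.51: electronics → 7.75% → €12.362025
Hoodie €63.47: clothing → 0% → €0.00
External SSD (1 TB) €108.55: electronics → 7.75% → €8.412625
Dress shirt €44.54: clothing → 0% → €0.00
E-reader €154.03: electronics → 7.75% → €11.937325
Leather boots €98.58: clothing → 0% → €0.00
Pair of sandals €65.76: clothing → 0% → €0.00
Scarf €36.05: clothing → 0% → €0.00
Allergy tablets €19.79: over-the-counter medication → 6.25% → €1.236875
Winter coat €136.26: clothing → 0% → €0.00
Subtotal = €1167.17; unrounded tax = €61.310275 → €61.31; total due = €1228.48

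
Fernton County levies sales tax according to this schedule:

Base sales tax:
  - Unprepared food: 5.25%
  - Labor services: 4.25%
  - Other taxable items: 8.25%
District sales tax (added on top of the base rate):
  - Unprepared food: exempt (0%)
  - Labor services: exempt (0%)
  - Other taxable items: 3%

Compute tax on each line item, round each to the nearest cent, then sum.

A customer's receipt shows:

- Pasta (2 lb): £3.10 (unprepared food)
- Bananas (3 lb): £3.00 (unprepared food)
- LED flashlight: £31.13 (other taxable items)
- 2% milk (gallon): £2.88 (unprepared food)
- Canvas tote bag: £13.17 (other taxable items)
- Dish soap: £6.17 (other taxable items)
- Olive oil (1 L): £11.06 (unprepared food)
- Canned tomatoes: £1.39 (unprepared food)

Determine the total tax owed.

£6.79

Pasta (2 lb) £3.10: unprepared food → 5.25% + 0% district = 5.25% → £0.16
Bananas (3 lb) £3.00: unprepared food → 5.25% + 0% district = 5.25% → £0.16
LED flashlight £31.13: other taxable items → 8.25% + 3% district = 11.25% → £3.50
2% milk (gallon) £2.88: unprepared food → 5.25% + 0% district = 5.25% → £0.15
Canvas tote bag £13.17: other taxable items → 8.25% + 3% district = 11.25% → £1.48
Dish soap £6.17: other taxable items → 8.25% + 3% district = 11.25% → £0.69
Olive oil (1 L) £11.06: unprepared food → 5.25% + 0% district = 5.25% → £0.58
Canned tomatoes £1.39: unprepared food → 5.25% + 0% district = 5.25% → £0.07
Total tax = £0.16 + £0.16 + £3.50 + £0.15 + £1.48 + £0.69 + £0.58 + £0.07 = £6.79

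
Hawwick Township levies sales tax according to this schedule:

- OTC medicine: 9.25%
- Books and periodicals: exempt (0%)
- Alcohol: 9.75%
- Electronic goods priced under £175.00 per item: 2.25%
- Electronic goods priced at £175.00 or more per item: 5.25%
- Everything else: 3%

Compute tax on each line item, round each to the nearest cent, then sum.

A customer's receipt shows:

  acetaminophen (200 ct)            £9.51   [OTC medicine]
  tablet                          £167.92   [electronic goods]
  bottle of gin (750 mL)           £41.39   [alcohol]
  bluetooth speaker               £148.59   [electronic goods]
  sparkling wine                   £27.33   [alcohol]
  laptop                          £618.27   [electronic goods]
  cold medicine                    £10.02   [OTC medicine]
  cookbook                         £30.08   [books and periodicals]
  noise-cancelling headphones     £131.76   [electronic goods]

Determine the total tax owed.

£51.05

Acetaminophen (200 ct) £9.51: OTC medicine → 9.25% → £0.88
Tablet £167.92: electronic goods, under £175.00 → 2.25% → £3.78
Bottle of gin (750 mL) £41.39: alcohol → 9.75% → £4.04
Bluetooth speaker £148.59: electronic goods, under £175.00 → 2.25% → £3.34
Sparkling wine £27.33: alcohol → 9.75% → £2.66
Laptop £618.27: electronic goods, £175.00 or more → 5.25% → £32.46
Cold medicine £10.02: OTC medicine → 9.25% → £0.93
Cookbook £30.08: books and periodicals → 0% → £0.00
Noise-cancelling headphones £131.76: electronic goods, under £175.00 → 2.25% → £2.96
Total tax = £0.88 + £3.78 + £4.04 + £3.34 + £2.66 + £32.46 + £0.93 + £2.96 = £51.05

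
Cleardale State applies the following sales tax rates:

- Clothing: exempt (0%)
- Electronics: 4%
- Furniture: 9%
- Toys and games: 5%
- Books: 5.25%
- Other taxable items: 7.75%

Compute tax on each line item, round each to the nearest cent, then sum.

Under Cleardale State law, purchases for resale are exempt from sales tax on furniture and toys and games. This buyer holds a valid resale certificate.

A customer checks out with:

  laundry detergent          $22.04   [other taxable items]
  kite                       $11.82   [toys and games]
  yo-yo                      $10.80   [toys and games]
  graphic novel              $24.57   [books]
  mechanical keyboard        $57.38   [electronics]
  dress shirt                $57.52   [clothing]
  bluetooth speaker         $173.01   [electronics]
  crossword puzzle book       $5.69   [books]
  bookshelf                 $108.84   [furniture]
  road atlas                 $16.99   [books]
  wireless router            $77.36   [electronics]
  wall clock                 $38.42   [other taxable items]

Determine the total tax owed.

Laundry detergent $22.04: other taxable items → 7.75% → $1.71
Kite $11.82: toys and games, buyer-exempt → 0% → $0.00
Yo-yo $10.80: toys and games, buyer-exempt → 0% → $0.00
Graphic novel $24.57: books → 5.25% → $1.29
Mechanical keyboard $57.38: electronics → 4% → $2.30
Dress shirt $57.52: clothing → 0% → $0.00
Bluetooth speaker $173.01: electronics → 4% → $6.92
Crossword puzzle book $5.69: books → 5.25% → $0.30
Bookshelf $108.84: furniture, buyer-exempt → 0% → $0.00
Road atlas $16.99: books → 5.25% → $0.89
Wireless router $77.36: electronics → 4% → $3.09
Wall clock $38.42: other taxable items → 7.75% → $2.98
Total tax = $1.71 + $1.29 + $2.30 + $6.92 + $0.30 + $0.89 + $3.09 + $2.98 = $19.48

$19.48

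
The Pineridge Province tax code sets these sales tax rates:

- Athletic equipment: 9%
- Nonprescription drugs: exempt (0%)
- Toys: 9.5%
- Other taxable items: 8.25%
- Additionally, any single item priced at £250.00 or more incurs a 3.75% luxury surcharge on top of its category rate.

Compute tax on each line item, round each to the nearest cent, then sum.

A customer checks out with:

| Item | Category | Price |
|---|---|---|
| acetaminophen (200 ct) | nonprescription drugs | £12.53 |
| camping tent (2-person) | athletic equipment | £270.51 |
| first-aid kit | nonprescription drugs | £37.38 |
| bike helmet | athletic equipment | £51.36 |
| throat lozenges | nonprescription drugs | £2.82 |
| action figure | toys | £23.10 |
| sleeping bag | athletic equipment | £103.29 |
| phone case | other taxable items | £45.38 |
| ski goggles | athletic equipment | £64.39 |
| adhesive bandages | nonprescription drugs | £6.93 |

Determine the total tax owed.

£60.14

Acetaminophen (200 ct) £12.53: nonprescription drugs → 0% → £0.00
Camping tent (2-person) £270.51: athletic equipment → 9% + 3.75% surcharge = 12.75% → £34.49
First-aid kit £37.38: nonprescription drugs → 0% → £0.00
Bike helmet £51.36: athletic equipment → 9% → £4.62
Throat lozenges £2.82: nonprescription drugs → 0% → £0.00
Action figure £23.10: toys → 9.5% → £2.19
Sleeping bag £103.29: athletic equipment → 9% → £9.30
Phone case £45.38: other taxable items → 8.25% → £3.74
Ski goggles £64.39: athletic equipment → 9% → £5.80
Adhesive bandages £6.93: nonprescription drugs → 0% → £0.00
Total tax = £34.49 + £4.62 + £2.19 + £9.30 + £3.74 + £5.80 = £60.14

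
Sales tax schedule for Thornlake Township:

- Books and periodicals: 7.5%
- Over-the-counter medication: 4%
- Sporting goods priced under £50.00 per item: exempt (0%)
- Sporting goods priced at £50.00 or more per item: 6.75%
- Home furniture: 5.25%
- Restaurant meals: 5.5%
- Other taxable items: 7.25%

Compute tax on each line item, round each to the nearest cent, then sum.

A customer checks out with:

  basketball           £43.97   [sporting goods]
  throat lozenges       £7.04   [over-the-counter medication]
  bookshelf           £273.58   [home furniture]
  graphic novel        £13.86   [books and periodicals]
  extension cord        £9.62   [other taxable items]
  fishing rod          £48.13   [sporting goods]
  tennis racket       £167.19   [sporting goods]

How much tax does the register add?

£27.67

Basketball £43.97: sporting goods, under £50.00 → 0% → £0.00
Throat lozenges £7.04: over-the-counter medication → 4% → £0.28
Bookshelf £273.58: home furniture → 5.25% → £14.36
Graphic novel £13.86: books and periodicals → 7.5% → £1.04
Extension cord £9.62: other taxable items → 7.25% → £0.70
Fishing rod £48.13: sporting goods, under £50.00 → 0% → £0.00
Tennis racket £167.19: sporting goods, £50.00 or more → 6.75% → £11.29
Total tax = £0.28 + £14.36 + £1.04 + £0.70 + £11.29 = £27.67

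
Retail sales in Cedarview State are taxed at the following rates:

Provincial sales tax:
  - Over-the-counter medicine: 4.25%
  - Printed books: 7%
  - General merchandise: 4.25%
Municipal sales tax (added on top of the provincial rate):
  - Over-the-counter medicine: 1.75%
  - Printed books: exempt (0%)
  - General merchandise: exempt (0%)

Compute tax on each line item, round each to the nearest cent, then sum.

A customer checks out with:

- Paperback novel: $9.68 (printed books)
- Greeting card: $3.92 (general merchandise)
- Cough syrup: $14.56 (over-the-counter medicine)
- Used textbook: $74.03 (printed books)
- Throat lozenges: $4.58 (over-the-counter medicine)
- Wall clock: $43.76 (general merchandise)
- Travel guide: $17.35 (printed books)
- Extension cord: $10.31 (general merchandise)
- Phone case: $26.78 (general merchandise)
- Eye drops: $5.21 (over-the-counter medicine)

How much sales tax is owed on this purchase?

$12.13

Paperback novel $9.68: printed books → 7% + 0% municipal = 7% → $0.68
Greeting card $3.92: general merchandise → 4.25% + 0% municipal = 4.25% → $0.17
Cough syrup $14.56: over-the-counter medicine → 4.25% + 1.75% municipal = 6% → $0.87
Used textbook $74.03: printed books → 7% + 0% municipal = 7% → $5.18
Throat lozenges $4.58: over-the-counter medicine → 4.25% + 1.75% municipal = 6% → $0.27
Wall clock $43.76: general merchandise → 4.25% + 0% municipal = 4.25% → $1.86
Travel guide $17.35: printed books → 7% + 0% municipal = 7% → $1.21
Extension cord $10.31: general merchandise → 4.25% + 0% municipal = 4.25% → $0.44
Phone case $26.78: general merchandise → 4.25% + 0% municipal = 4.25% → $1.14
Eye drops $5.21: over-the-counter medicine → 4.25% + 1.75% municipal = 6% → $0.31
Total tax = $0.68 + $0.17 + $0.87 + $5.18 + $0.27 + $1.86 + $1.21 + $0.44 + $1.14 + $0.31 = $12.13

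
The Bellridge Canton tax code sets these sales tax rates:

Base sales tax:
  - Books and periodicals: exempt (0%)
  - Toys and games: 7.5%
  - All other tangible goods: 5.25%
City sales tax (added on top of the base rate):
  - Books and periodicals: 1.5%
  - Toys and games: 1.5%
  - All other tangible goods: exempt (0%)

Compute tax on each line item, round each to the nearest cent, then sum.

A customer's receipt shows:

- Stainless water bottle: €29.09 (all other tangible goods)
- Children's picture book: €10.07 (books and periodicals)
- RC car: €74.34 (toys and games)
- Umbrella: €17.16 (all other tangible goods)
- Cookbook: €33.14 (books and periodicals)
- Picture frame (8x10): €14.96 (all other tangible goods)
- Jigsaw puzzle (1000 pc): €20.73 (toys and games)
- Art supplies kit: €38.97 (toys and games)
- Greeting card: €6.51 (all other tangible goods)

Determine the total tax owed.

€16.28

Stainless water bottle €29.09: all other tangible goods → 5.25% + 0% city = 5.25% → €1.53
Children's picture book €10.07: books and periodicals → 0% + 1.5% city = 1.5% → €0.15
RC car €74.34: toys and games → 7.5% + 1.5% city = 9% → €6.69
Umbrella €17.16: all other tangible goods → 5.25% + 0% city = 5.25% → €0.90
Cookbook €33.14: books and periodicals → 0% + 1.5% city = 1.5% → €0.50
Picture frame (8x10) €14.96: all other tangible goods → 5.25% + 0% city = 5.25% → €0.79
Jigsaw puzzle (1000 pc) €20.73: toys and games → 7.5% + 1.5% city = 9% → €1.87
Art supplies kit €38.97: toys and games → 7.5% + 1.5% city = 9% → €3.51
Greeting card €6.51: all other tangible goods → 5.25% + 0% city = 5.25% → €0.34
Total tax = €1.53 + €0.15 + €6.69 + €0.90 + €0.50 + €0.79 + €1.87 + €3.51 + €0.34 = €16.28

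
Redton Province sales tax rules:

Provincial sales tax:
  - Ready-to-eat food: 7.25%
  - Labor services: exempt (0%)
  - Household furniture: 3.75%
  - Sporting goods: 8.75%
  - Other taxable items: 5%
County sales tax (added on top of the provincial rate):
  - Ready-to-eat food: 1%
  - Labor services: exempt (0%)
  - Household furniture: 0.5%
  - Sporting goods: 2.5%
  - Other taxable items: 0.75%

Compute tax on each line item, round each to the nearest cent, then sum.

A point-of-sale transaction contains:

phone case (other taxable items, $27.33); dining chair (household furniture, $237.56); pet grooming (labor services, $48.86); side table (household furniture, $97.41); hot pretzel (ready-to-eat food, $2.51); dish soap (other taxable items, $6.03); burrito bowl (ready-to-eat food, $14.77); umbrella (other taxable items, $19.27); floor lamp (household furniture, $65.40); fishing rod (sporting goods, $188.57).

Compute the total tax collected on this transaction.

$42.69

Phone case $27.33: other taxable items → 5% + 0.75% county = 5.75% → $1.57
Dining chair $237.56: household furniture → 3.75% + 0.5% county = 4.25% → $10.10
Pet grooming $48.86: labor services → 0% + 0% county = 0% → $0.00
Side table $97.41: household furniture → 3.75% + 0.5% county = 4.25% → $4.14
Hot pretzel $2.51: ready-to-eat food → 7.25% + 1% county = 8.25% → $0.21
Dish soap $6.03: other taxable items → 5% + 0.75% county = 5.75% → $0.35
Burrito bowl $14.77: ready-to-eat food → 7.25% + 1% county = 8.25% → $1.22
Umbrella $19.27: other taxable items → 5% + 0.75% county = 5.75% → $1.11
Floor lamp $65.40: household furniture → 3.75% + 0.5% county = 4.25% → $2.78
Fishing rod $188.57: sporting goods → 8.75% + 2.5% county = 11.25% → $21.21
Total tax = $1.57 + $10.10 + $4.14 + $0.21 + $0.35 + $1.22 + $1.11 + $2.78 + $21.21 = $42.69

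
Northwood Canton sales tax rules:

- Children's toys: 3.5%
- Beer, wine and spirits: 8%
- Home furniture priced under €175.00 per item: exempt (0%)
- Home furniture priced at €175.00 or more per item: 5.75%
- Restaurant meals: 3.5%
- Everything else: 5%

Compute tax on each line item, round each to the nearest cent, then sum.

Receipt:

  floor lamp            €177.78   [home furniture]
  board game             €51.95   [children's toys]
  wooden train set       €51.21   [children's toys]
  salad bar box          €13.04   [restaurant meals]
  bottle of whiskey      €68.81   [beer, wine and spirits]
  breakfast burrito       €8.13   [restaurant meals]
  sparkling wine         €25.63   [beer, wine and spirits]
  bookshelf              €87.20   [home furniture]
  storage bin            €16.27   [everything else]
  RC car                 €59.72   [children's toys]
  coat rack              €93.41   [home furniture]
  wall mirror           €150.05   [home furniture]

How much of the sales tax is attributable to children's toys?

Board game €51.95: children's toys → 3.5% → €1.82
Wooden train set €51.21: children's toys → 3.5% → €1.79
RC car €59.72: children's toys → 3.5% → €2.09
Tax on children's toys = €1.82 + €1.79 + €2.09 = €5.70

€5.70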